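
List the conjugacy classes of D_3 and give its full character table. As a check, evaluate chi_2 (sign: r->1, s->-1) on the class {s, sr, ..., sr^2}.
Conjugacy classes: {e} of size 1, {r^1, r^2} of size 2, {s, sr, ..., sr^2} of size 3.
Character table:
  irrep \ class              {e} (size 1)  {r^1, r^2} (size 2)  {s, sr, ..., sr^2} (size 3)
  chi_1 (triv)               1             1                    1                          
  chi_2 (sign: r->1, s->-1)  1             1                    -1                         
  chi_3 (2d, j=1)            2             -1                   0                          

Spot check: chi_2 (sign: r->1, s->-1) on {s, sr, ..., sr^2} = -1.

Justification: D_3 has order 2*3 = 6 with 3 conjugacy classes, hence 3 irreducibles. Sum of squared dims 1 + 1 + 4 = 6 = |G|. Linear characters come from the abelianisation; the 2-dimensional irreps have character r^k -> 2*cos(2*pi*j*k/3), reflections -> 0.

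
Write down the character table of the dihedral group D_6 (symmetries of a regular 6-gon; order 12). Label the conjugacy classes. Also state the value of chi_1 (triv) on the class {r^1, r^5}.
Conjugacy classes: {e} of size 1, {r^3} of size 1, {r^1, r^5} of size 2, {r^2, r^4} of size 2, {s, sr^2, ...} of size 3, {sr, sr^3, ...} of size 3.
Character table:
  irrep \ class              {e} (size 1)  {r^3} (size 1)  {r^1, r^5} (size 2)  {r^2, r^4} (size 2)  {s, sr^2, ...} (size 3)  {sr, sr^3, ...} (size 3)
  chi_1 (triv)               1             1               1                    1                    1                        1                       
  chi_2 (sign: r->1, s->-1)  1             1               1                    1                    -1                       -1                      
  chi_3 (r->-1, s->1)        1             -1              -1                   1                    1                        -1                      
  chi_4 (r->-1, s->-1)       1             -1              -1                   1                    -1                       1                       
  chi_5 (2d, j=1)            2             -2              1                    -1                   0                        0                       
  chi_6 (2d, j=2)            2             2               -1                   -1                   0                        0                       

Spot check: chi_1 (triv) on {r^1, r^5} = 1.

D_6 has order 2*6 = 12 with 6 conjugacy classes, hence 6 irreducibles. Sum of squared dims 1 + 1 + 1 + 1 + 4 + 4 = 12 = |G|. Linear characters come from the abelianisation; the 2-dimensional irreps have character r^k -> 2*cos(2*pi*j*k/6), reflections -> 0.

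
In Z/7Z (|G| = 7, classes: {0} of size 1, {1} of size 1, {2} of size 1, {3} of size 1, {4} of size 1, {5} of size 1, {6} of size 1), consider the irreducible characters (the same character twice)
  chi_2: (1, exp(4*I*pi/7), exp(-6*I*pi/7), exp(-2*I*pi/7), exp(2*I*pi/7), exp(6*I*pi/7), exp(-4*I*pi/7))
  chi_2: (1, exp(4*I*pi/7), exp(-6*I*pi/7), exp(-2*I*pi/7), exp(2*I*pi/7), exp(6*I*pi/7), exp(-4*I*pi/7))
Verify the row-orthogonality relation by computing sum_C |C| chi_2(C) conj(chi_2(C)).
Sum = 7 = |G| = 7; so <chi_2, chi_2> = 1 (norm-1 confirms irreducibility).

Explanation: Compute term by term over conjugacy classes (|C| * chi_2(C) * conj(chi_2(C))):
  1*(1)*conj(1) + 1*(exp(4*I*pi/7))*conj(exp(4*I*pi/7)) + 1*(exp(-6*I*pi/7))*conj(exp(-6*I*pi/7)) + 1*(exp(-2*I*pi/7))*conj(exp(-2*I*pi/7)) + 1*(exp(2*I*pi/7))*conj(exp(2*I*pi/7)) + 1*(exp(6*I*pi/7))*conj(exp(6*I*pi/7)) + 1*(exp(-4*I*pi/7))*conj(exp(-4*I*pi/7))
  = (1) + (1) + (1) + (1) + (1) + (1) + (1)
  = 7.
(Exp terms are combined using exp(i*s)*conj(exp(i*t)) = exp(i*(s-t)), and sums of them are collapsed using the identity that for every m > 1 the m distinct m-th roots of unity sum to 0, e.g. 1 + exp(2*I*pi/3) + exp(-2*I*pi/3) = 0.)
Dividing by |G| = 7 gives 7/7 = 1, matching the row-orthogonality relation <chi_2, chi_2> = [chi_2 = chi_2].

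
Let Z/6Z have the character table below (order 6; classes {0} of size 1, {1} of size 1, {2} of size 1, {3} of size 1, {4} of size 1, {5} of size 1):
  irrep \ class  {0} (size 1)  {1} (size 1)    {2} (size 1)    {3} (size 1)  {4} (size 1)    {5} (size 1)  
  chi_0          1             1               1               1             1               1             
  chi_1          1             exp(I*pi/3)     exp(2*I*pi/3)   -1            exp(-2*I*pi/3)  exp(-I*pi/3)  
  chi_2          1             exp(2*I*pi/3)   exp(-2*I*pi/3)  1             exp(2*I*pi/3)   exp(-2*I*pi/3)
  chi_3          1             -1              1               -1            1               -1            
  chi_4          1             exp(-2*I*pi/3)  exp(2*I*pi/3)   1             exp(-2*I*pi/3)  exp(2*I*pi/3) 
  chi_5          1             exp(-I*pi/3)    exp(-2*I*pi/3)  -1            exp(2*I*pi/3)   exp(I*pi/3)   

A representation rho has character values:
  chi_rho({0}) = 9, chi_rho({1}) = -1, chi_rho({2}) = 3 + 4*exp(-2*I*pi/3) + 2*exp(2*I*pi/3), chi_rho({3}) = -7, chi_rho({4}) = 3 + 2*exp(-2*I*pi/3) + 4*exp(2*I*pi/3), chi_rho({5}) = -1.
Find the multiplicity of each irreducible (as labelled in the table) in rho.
Multiplicities: chi_0: 0, chi_1: 2, chi_2: 1, chi_3: 3, chi_4: 0, chi_5: 3.

Solution. Use <chi_rho, chi> = (1/|G|) sum_C |C| * chi_rho(C) * conj(chi(C)) with |G| = 6 for each irreducible chi in the table:
  <chi_rho, chi_0> = (1/6)[1*(9)*conj(1) + 1*(-1)*conj(1) + 1*(3 + 4*exp(-2*I*pi/3) + 2*exp(2*I*pi/3))*conj(1) + 1*(-7)*conj(1) + 1*(3 + 2*exp(-2*I*pi/3) + 4*exp(2*I*pi/3))*conj(1) + 1*(-1)*conj(1)]
      = (1/6)[(9) + (-1) + (3 + 4*exp(-2*I*pi/3) + 2*exp(2*I*pi/3)) + (-7) + (3 + 2*exp(-2*I*pi/3) + 4*exp(2*I*pi/3)) + (-1)] = 0/6 = 0
  <chi_rho, chi_1> = (1/6)[1*(9)*conj(1) + 1*(-1)*conj(exp(I*pi/3)) + 1*(3 + 4*exp(-2*I*pi/3) + 2*exp(2*I*pi/3))*conj(exp(2*I*pi/3)) + 1*(-7)*conj(-1) + 1*(3 + 2*exp(-2*I*pi/3) + 4*exp(2*I*pi/3))*conj(exp(-2*I*pi/3)) + 1*(-1)*conj(exp(-I*pi/3))]
      = (1/6)[(9) + (2 + 3*exp(-2*I*pi/3) + exp(I*pi/3) - 3*exp(-I*pi/3)) + (2 + 3*exp(-2*I*pi/3) + 4*exp(2*I*pi/3)) + (7) + (2 + 4*exp(-2*I*pi/3) + 3*exp(2*I*pi/3)) + (2 - 3*exp(I*pi/3) + exp(-I*pi/3) + 3*exp(2*I*pi/3))] = 12/6 = 2
  <chi_rho, chi_2> = (1/6)[1*(9)*conj(1) + 1*(-1)*conj(exp(2*I*pi/3)) + 1*(3 + 4*exp(-2*I*pi/3) + 2*exp(2*I*pi/3))*conj(exp(-2*I*pi/3)) + 1*(-7)*conj(1) + 1*(3 + 2*exp(-2*I*pi/3) + 4*exp(2*I*pi/3))*conj(exp(2*I*pi/3)) + 1*(-1)*conj(exp(-2*I*pi/3))]
      = (1/6)[(9) + (-2 + 2*exp(-I*pi/3) - 3*exp(-2*I*pi/3)) + (4 + 2*exp(-2*I*pi/3) + 3*exp(2*I*pi/3)) + (-7) + (4 + 3*exp(-2*I*pi/3) + 2*exp(2*I*pi/3)) + (-2 - 3*exp(2*I*pi/3) + 2*exp(I*pi/3))] = 6/6 = 1
  <chi_rho, chi_3> = (1/6)[1*(9)*conj(1) + 1*(-1)*conj(-1) + 1*(3 + 4*exp(-2*I*pi/3) + 2*exp(2*I*pi/3))*conj(1) + 1*(-7)*conj(-1) + 1*(3 + 2*exp(-2*I*pi/3) + 4*exp(2*I*pi/3))*conj(1) + 1*(-1)*conj(-1)]
      = (1/6)[(9) + (1) + (3 + 4*exp(-2*I*pi/3) + 2*exp(2*I*pi/3)) + (7) + (3 + 2*exp(-2*I*pi/3) + 4*exp(2*I*pi/3)) + (1)] = 18/6 = 3
  <chi_rho, chi_4> = (1/6)[1*(9)*conj(1) + 1*(-1)*conj(exp(-2*I*pi/3)) + 1*(3 + 4*exp(-2*I*pi/3) + 2*exp(2*I*pi/3))*conj(exp(2*I*pi/3)) + 1*(-7)*conj(1) + 1*(3 + 2*exp(-2*I*pi/3) + 4*exp(2*I*pi/3))*conj(exp(-2*I*pi/3)) + 1*(-1)*conj(exp(2*I*pi/3))]
      = (1/6)[(9) + (-2 - 3*exp(2*I*pi/3) + exp(-2*I*pi/3) + 3*exp(I*pi/3)) + (2 + 3*exp(-2*I*pi/3) + 4*exp(2*I*pi/3)) + (-7) + (2 + 4*exp(-2*I*pi/3) + 3*exp(2*I*pi/3)) + (-2 + 3*exp(-I*pi/3) + exp(2*I*pi/3) - 3*exp(-2*I*pi/3))] = 0/6 = 0
  <chi_rho, chi_5> = (1/6)[1*(9)*conj(1) + 1*(-1)*conj(exp(-I*pi/3)) + 1*(3 + 4*exp(-2*I*pi/3) + 2*exp(2*I*pi/3))*conj(exp(-2*I*pi/3)) + 1*(-7)*conj(-1) + 1*(3 + 2*exp(-2*I*pi/3) + 4*exp(2*I*pi/3))*conj(exp(2*I*pi/3)) + 1*(-1)*conj(exp(I*pi/3))]
      = (1/6)[(9) + (2 - 3*exp(I*pi/3) + 2*exp(2*I*pi/3)) + (4 + 2*exp(-2*I*pi/3) + 3*exp(2*I*pi/3)) + (7) + (4 + 3*exp(-2*I*pi/3) + 2*exp(2*I*pi/3)) + (2 + 2*exp(-2*I*pi/3) - 3*exp(-I*pi/3))] = 18/6 = 3
(Exp terms are combined using exp(i*s)*conj(exp(i*t)) = exp(i*(s-t)), and sums of them are collapsed using the identity that for every m > 1 the m distinct m-th roots of unity sum to 0, e.g. 1 + exp(2*I*pi/3) + exp(-2*I*pi/3) = 0.)
Dimension check: dim(rho) = sum (mult * dim) = 0*1 + 2*1 + 1*1 + 3*1 + 0*1 + 3*1 = 9 = chi_rho(e) = 9.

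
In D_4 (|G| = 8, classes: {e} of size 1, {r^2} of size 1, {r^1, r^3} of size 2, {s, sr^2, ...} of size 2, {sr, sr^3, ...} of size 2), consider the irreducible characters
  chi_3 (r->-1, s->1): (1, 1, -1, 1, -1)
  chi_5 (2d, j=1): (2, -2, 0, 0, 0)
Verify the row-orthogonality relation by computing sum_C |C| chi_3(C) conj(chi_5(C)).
Sum = 0; so <chi_3, chi_5> = 0 (distinct irreducibles are orthogonal).

Derivation: Compute term by term over conjugacy classes (|C| * chi_3(C) * conj(chi_5(C))):
  1*(1)*conj(2) + 1*(1)*conj(-2) + 2*(-1)*conj(0) + 2*(1)*conj(0) + 2*(-1)*conj(0)
  = (2) + (-2) + (0) + (0) + (0)
  = 0.
Dividing by |G| = 8 gives 0/8 = 0, matching the row-orthogonality relation <chi_3, chi_5> = [chi_3 = chi_5].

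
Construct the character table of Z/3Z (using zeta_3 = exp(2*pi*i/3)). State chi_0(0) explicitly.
Character table of Z/3Z (irreps indexed chi_0,...,chi_2 with chi_k(m) = zeta_3^(k*m), zeta_3 = exp(2*pi*i/3)):
  irrep \ class  {0} (size 1)  {1} (size 1)    {2} (size 1)  
  chi_0          1             1               1             
  chi_1          1             exp(2*I*pi/3)   exp(-2*I*pi/3)
  chi_2          1             exp(-2*I*pi/3)  exp(2*I*pi/3) 

Spot check: chi_0(0) = zeta_3^(0*0) = zeta_3^0 = 1.

Justification: Z/3Z is abelian, so all 3 irreducible complex representations are 1-dimensional. They are given by chi_k(m) = zeta_3^(k*m) for k = 0,...,2. Row orthogonality: sum_m chi_k(m) conj(chi_l(m)) = 3 * [k = l].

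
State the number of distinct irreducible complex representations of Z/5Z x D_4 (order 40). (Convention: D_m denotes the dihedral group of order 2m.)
25

The number of irreducible complex representations of a finite group equals its number of conjugacy classes. For a direct product, #classes(G x H) = #classes(G) * #classes(H). Z/5Z has 5 classes (abelian), D_4 has 5 classes, so 5 * 5 = 25, so Z/5Z x D_4 (order 40) has exactly 25 irreducible complex representations.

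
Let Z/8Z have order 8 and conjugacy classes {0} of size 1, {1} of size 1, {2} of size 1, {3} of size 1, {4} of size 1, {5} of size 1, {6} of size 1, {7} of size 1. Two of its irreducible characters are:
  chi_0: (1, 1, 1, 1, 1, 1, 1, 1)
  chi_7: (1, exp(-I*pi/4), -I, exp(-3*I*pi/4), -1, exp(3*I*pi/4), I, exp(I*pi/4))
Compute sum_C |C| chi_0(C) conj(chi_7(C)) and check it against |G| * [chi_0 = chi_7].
Sum = 0; so <chi_0, chi_7> = 0 (distinct irreducibles are orthogonal).

Compute term by term over conjugacy classes (|C| * chi_0(C) * conj(chi_7(C))):
  1*(1)*conj(1) + 1*(1)*conj(exp(-I*pi/4)) + 1*(1)*conj(-I) + 1*(1)*conj(exp(-3*I*pi/4)) + 1*(1)*conj(-1) + 1*(1)*conj(exp(3*I*pi/4)) + 1*(1)*conj(I) + 1*(1)*conj(exp(I*pi/4))
  = (1) + (exp(I*pi/4)) + (I) + (exp(3*I*pi/4)) + (-1) + (exp(-3*I*pi/4)) + (-I) + (exp(-I*pi/4))
  = 0.
(Exp terms are combined using exp(i*s)*conj(exp(i*t)) = exp(i*(s-t)), and sums of them are collapsed using the identity that for every m > 1 the m distinct m-th roots of unity sum to 0, e.g. 1 + exp(2*I*pi/3) + exp(-2*I*pi/3) = 0.)
Dividing by |G| = 8 gives 0/8 = 0, matching the row-orthogonality relation <chi_0, chi_7> = [chi_0 = chi_7].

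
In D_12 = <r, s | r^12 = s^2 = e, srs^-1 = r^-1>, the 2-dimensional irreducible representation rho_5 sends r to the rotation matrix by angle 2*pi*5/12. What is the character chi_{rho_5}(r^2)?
chi_{rho_5}(r^2) = 2*cos(2*pi*5*2/12) = 1

Details: rho_5(r^2) is rotation by angle 2*pi*5*2/12, whose trace is 2*cos(2*pi*5*2/12) = 1.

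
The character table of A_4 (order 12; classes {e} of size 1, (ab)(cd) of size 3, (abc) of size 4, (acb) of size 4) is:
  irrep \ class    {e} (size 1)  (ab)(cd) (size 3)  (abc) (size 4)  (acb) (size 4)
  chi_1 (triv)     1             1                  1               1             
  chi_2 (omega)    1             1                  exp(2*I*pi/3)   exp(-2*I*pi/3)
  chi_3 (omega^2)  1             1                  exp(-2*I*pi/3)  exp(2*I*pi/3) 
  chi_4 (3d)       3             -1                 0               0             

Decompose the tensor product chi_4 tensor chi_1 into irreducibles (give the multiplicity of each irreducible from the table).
chi_4 tensor chi_1 = chi_4 (all other irreducibles have multiplicity 0).

Derivation: The character of a tensor product is the pointwise product (chi_4 * chi_1)(C) = chi_4(C) * chi_1(C):
  {e}: (3)*(1), (ab)(cd): (-1)*(1), (abc): (0)*(1), (acb): (0)*(1)
so (chi_4 * chi_1) takes values
  {e} -> 3, (ab)(cd) -> -1, (abc) -> 0, (acb) -> 0.
Now take the inner product of this character with each irreducible chi from the table, <chi_4*chi_1, chi> = (1/12) sum_C |C| (chi_4*chi_1)(C) conj(chi(C)):
  <chi_4*chi_1, chi_1> = (1/12)[1*(3)*conj(1) + 3*(-1)*conj(1) + 4*(0)*conj(1) + 4*(0)*conj(1)]
      = (1/12)[(3) + (-3) + (0) + (0)] = 0/12 = 0
  <chi_4*chi_1, chi_2> = (1/12)[1*(3)*conj(1) + 3*(-1)*conj(1) + 4*(0)*conj(exp(2*I*pi/3)) + 4*(0)*conj(exp(-2*I*pi/3))]
      = (1/12)[(3) + (-3) + (0) + (0)] = 0/12 = 0
  <chi_4*chi_1, chi_3> = (1/12)[1*(3)*conj(1) + 3*(-1)*conj(1) + 4*(0)*conj(exp(-2*I*pi/3)) + 4*(0)*conj(exp(2*I*pi/3))]
      = (1/12)[(3) + (-3) + (0) + (0)] = 0/12 = 0
  <chi_4*chi_1, chi_4> = (1/12)[1*(3)*conj(3) + 3*(-1)*conj(-1) + 4*(0)*conj(0) + 4*(0)*conj(0)]
      = (1/12)[(9) + (3) + (0) + (0)] = 12/12 = 1
(Exp terms are combined using exp(i*s)*conj(exp(i*t)) = exp(i*(s-t)), and sums of them are collapsed using the identity that for every m > 1 the m distinct m-th roots of unity sum to 0, e.g. 1 + exp(2*I*pi/3) + exp(-2*I*pi/3) = 0.)
Hence the multiplicities are chi_4: 1. Dimension check: dim(chi_4)*dim(chi_1) = 3*1 = 3 and sum (mult * dim) = 1*3 = 3.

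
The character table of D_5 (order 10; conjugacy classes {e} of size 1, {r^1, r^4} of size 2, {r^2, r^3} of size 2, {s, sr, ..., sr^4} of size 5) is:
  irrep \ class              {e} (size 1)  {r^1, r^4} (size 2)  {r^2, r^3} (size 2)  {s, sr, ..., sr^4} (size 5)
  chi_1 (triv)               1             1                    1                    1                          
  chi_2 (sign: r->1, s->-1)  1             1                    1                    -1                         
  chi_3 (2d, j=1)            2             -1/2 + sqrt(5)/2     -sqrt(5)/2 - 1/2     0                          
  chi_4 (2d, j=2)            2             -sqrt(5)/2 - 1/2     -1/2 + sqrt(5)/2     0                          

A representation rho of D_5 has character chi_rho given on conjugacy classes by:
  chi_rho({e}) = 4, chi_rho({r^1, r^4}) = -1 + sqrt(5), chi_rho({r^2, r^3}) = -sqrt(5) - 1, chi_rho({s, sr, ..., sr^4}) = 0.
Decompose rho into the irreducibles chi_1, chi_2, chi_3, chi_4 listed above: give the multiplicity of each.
Multiplicities: chi_1: 0, chi_2: 0, chi_3: 2, chi_4: 0.

Solution. Use <chi_rho, chi> = (1/|G|) sum_C |C| * chi_rho(C) * conj(chi(C)) with |G| = 10 for each irreducible chi in the table:
  <chi_rho, chi_1> = (1/10)[1*(4)*conj(1) + 2*(-1 + sqrt(5))*conj(1) + 2*(-sqrt(5) - 1)*conj(1) + 5*(0)*conj(1)]
      = (1/10)[(4) + (-2 + 2*sqrt(5)) + (-2*sqrt(5) - 2) + (0)] = 0/10 = 0
  <chi_rho, chi_2> = (1/10)[1*(4)*conj(1) + 2*(-1 + sqrt(5))*conj(1) + 2*(-sqrt(5) - 1)*conj(1) + 5*(0)*conj(-1)]
      = (1/10)[(4) + (-2 + 2*sqrt(5)) + (-2*sqrt(5) - 2) + (0)] = 0/10 = 0
  <chi_rho, chi_3> = (1/10)[1*(4)*conj(2) + 2*(-1 + sqrt(5))*conj(-1/2 + sqrt(5)/2) + 2*(-sqrt(5) - 1)*conj(-sqrt(5)/2 - 1/2) + 5*(0)*conj(0)]
      = (1/10)[(8) + (6 - 2*sqrt(5)) + (2*sqrt(5) + 6) + (0)] = 20/10 = 2
  <chi_rho, chi_4> = (1/10)[1*(4)*conj(2) + 2*(-1 + sqrt(5))*conj(-sqrt(5)/2 - 1/2) + 2*(-sqrt(5) - 1)*conj(-1/2 + sqrt(5)/2) + 5*(0)*conj(0)]
      = (1/10)[(8) + (-4) + (-4) + (0)] = 0/10 = 0
Dimension check: dim(rho) = sum (mult * dim) = 0*1 + 0*1 + 2*2 + 0*2 = 4 = chi_rho(e) = 4.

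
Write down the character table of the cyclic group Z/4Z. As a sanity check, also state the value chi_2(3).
Character table of Z/4Z (irreps indexed chi_0,...,chi_3 with chi_k(m) = zeta_4^(k*m), zeta_4 = exp(2*pi*i/4)):
  irrep \ class  {0} (size 1)  {1} (size 1)  {2} (size 1)  {3} (size 1)
  chi_0          1             1             1             1           
  chi_1          1             I             -1            -I          
  chi_2          1             -1            1             -1          
  chi_3          1             -I            -1            I           

Spot check: chi_2(3) = zeta_4^(2*3) = zeta_4^6 = -1.

Justification: Z/4Z is abelian, so all 4 irreducible complex representations are 1-dimensional. They are given by chi_k(m) = zeta_4^(k*m) for k = 0,...,3. Row orthogonality: sum_m chi_k(m) conj(chi_l(m)) = 4 * [k = l].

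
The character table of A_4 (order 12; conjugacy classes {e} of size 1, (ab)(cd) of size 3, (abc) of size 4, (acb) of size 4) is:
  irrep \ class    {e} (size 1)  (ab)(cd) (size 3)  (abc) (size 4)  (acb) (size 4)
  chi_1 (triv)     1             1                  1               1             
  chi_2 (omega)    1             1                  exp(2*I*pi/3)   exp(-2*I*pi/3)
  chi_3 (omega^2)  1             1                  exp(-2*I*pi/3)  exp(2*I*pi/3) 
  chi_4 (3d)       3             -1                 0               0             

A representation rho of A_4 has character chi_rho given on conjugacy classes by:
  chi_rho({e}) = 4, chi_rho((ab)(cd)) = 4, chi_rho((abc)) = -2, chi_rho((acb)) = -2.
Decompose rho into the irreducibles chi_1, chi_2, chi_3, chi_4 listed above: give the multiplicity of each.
Multiplicities: chi_1: 0, chi_2: 2, chi_3: 2, chi_4: 0.

Argument: Use <chi_rho, chi> = (1/|G|) sum_C |C| * chi_rho(C) * conj(chi(C)) with |G| = 12 for each irreducible chi in the table:
  <chi_rho, chi_1> = (1/12)[1*(4)*conj(1) + 3*(4)*conj(1) + 4*(-2)*conj(1) + 4*(-2)*conj(1)]
      = (1/12)[(4) + (12) + (-8) + (-8)] = 0/12 = 0
  <chi_rho, chi_2> = (1/12)[1*(4)*conj(1) + 3*(4)*conj(1) + 4*(-2)*conj(exp(2*I*pi/3)) + 4*(-2)*conj(exp(-2*I*pi/3))]
      = (1/12)[(4) + (12) + (8 + 8*exp(2*I*pi/3)) + (8 + 8*exp(-2*I*pi/3))] = 24/12 = 2
  <chi_rho, chi_3> = (1/12)[1*(4)*conj(1) + 3*(4)*conj(1) + 4*(-2)*conj(exp(-2*I*pi/3)) + 4*(-2)*conj(exp(2*I*pi/3))]
      = (1/12)[(4) + (12) + (8 + 8*exp(-2*I*pi/3)) + (8 + 8*exp(2*I*pi/3))] = 24/12 = 2
  <chi_rho, chi_4> = (1/12)[1*(4)*conj(3) + 3*(4)*conj(-1) + 4*(-2)*conj(0) + 4*(-2)*conj(0)]
      = (1/12)[(12) + (-12) + (0) + (0)] = 0/12 = 0
(Exp terms are combined using exp(i*s)*conj(exp(i*t)) = exp(i*(s-t)), and sums of them are collapsed using the identity that for every m > 1 the m distinct m-th roots of unity sum to 0, e.g. 1 + exp(2*I*pi/3) + exp(-2*I*pi/3) = 0.)
Dimension check: dim(rho) = sum (mult * dim) = 0*1 + 2*1 + 2*1 + 0*3 = 4 = chi_rho(e) = 4.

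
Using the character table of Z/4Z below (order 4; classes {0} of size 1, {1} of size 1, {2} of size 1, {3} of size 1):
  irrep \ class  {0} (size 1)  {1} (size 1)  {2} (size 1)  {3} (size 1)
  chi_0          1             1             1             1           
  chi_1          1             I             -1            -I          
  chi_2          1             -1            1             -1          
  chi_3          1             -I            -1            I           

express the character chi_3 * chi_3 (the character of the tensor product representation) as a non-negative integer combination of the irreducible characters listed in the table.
chi_3 tensor chi_3 = chi_2 (all other irreducibles have multiplicity 0).

Working: The character of a tensor product is the pointwise product (chi_3 * chi_3)(C) = chi_3(C) * chi_3(C):
  {0}: (1)*(1), {1}: (-I)*(-I), {2}: (-1)*(-1), {3}: (I)*(I)
so (chi_3 * chi_3) takes values
  {0} -> 1, {1} -> -1, {2} -> 1, {3} -> -1.
Now take the inner product of this character with each irreducible chi from the table, <chi_3*chi_3, chi> = (1/4) sum_C |C| (chi_3*chi_3)(C) conj(chi(C)):
  <chi_3*chi_3, chi_0> = (1/4)[1*(1)*conj(1) + 1*(-1)*conj(1) + 1*(1)*conj(1) + 1*(-1)*conj(1)]
      = (1/4)[(1) + (-1) + (1) + (-1)] = 0/4 = 0
  <chi_3*chi_3, chi_1> = (1/4)[1*(1)*conj(1) + 1*(-1)*conj(I) + 1*(1)*conj(-1) + 1*(-1)*conj(-I)]
      = (1/4)[(1) + (I) + (-1) + (-I)] = 0/4 = 0
  <chi_3*chi_3, chi_2> = (1/4)[1*(1)*conj(1) + 1*(-1)*conj(-1) + 1*(1)*conj(1) + 1*(-1)*conj(-1)]
      = (1/4)[(1) + (1) + (1) + (1)] = 4/4 = 1
  <chi_3*chi_3, chi_3> = (1/4)[1*(1)*conj(1) + 1*(-1)*conj(-I) + 1*(1)*conj(-1) + 1*(-1)*conj(I)]
      = (1/4)[(1) + (-I) + (-1) + (I)] = 0/4 = 0
(Exp terms are combined using exp(i*s)*conj(exp(i*t)) = exp(i*(s-t)), and sums of them are collapsed using the identity that for every m > 1 the m distinct m-th roots of unity sum to 0, e.g. 1 + exp(2*I*pi/3) + exp(-2*I*pi/3) = 0.)
Hence the multiplicities are chi_2: 1. Dimension check: dim(chi_3)*dim(chi_3) = 1*1 = 1 and sum (mult * dim) = 1*1 = 1.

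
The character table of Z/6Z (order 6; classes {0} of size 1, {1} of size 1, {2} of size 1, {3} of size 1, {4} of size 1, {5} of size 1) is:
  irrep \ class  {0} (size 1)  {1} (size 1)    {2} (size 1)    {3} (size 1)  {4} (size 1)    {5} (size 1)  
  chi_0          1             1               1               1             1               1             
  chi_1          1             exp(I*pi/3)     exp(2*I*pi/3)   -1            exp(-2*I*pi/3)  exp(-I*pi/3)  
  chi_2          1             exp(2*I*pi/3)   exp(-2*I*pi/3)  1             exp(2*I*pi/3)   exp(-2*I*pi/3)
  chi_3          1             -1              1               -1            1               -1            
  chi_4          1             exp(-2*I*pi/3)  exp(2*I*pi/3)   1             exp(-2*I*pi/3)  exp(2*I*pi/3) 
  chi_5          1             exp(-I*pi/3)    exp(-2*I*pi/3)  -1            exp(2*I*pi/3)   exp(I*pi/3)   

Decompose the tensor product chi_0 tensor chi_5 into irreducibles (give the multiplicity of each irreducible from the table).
chi_0 tensor chi_5 = chi_5 (all other irreducibles have multiplicity 0).

Why: The character of a tensor product is the pointwise product (chi_0 * chi_5)(C) = chi_0(C) * chi_5(C):
  {0}: (1)*(1), {1}: (1)*(exp(-I*pi/3)), {2}: (1)*(exp(-2*I*pi/3)), {3}: (1)*(-1), {4}: (1)*(exp(2*I*pi/3)), {5}: (1)*(exp(I*pi/3))
so (chi_0 * chi_5) takes values
  {0} -> 1, {1} -> exp(-I*pi/3), {2} -> exp(-2*I*pi/3), {3} -> -1, {4} -> exp(2*I*pi/3), {5} -> exp(I*pi/3).
Now take the inner product of this character with each irreducible chi from the table, <chi_0*chi_5, chi> = (1/6) sum_C |C| (chi_0*chi_5)(C) conj(chi(C)):
  <chi_0*chi_5, chi_0> = (1/6)[1*(1)*conj(1) + 1*(exp(-I*pi/3))*conj(1) + 1*(exp(-2*I*pi/3))*conj(1) + 1*(-1)*conj(1) + 1*(exp(2*I*pi/3))*conj(1) + 1*(exp(I*pi/3))*conj(1)]
      = (1/6)[(1) + (exp(-I*pi/3)) + (exp(-2*I*pi/3)) + (-1) + (exp(2*I*pi/3)) + (exp(I*pi/3))] = 0/6 = 0
  <chi_0*chi_5, chi_1> = (1/6)[1*(1)*conj(1) + 1*(exp(-I*pi/3))*conj(exp(I*pi/3)) + 1*(exp(-2*I*pi/3))*conj(exp(2*I*pi/3)) + 1*(-1)*conj(-1) + 1*(exp(2*I*pi/3))*conj(exp(-2*I*pi/3)) + 1*(exp(I*pi/3))*conj(exp(-I*pi/3))]
      = (1/6)[(1) + (exp(-2*I*pi/3)) + (exp(2*I*pi/3)) + (1) + (exp(-2*I*pi/3)) + (exp(2*I*pi/3))] = 0/6 = 0
  <chi_0*chi_5, chi_2> = (1/6)[1*(1)*conj(1) + 1*(exp(-I*pi/3))*conj(exp(2*I*pi/3)) + 1*(exp(-2*I*pi/3))*conj(exp(-2*I*pi/3)) + 1*(-1)*conj(1) + 1*(exp(2*I*pi/3))*conj(exp(2*I*pi/3)) + 1*(exp(I*pi/3))*conj(exp(-2*I*pi/3))]
      = (1/6)[(1) + (-1) + (1) + (-1) + (1) + (-1)] = 0/6 = 0
  <chi_0*chi_5, chi_3> = (1/6)[1*(1)*conj(1) + 1*(exp(-I*pi/3))*conj(-1) + 1*(exp(-2*I*pi/3))*conj(1) + 1*(-1)*conj(-1) + 1*(exp(2*I*pi/3))*conj(1) + 1*(exp(I*pi/3))*conj(-1)]
      = (1/6)[(1) + (-exp(-I*pi/3)) + (exp(-2*I*pi/3)) + (1) + (exp(2*I*pi/3)) + (-exp(I*pi/3))] = 0/6 = 0
  <chi_0*chi_5, chi_4> = (1/6)[1*(1)*conj(1) + 1*(exp(-I*pi/3))*conj(exp(-2*I*pi/3)) + 1*(exp(-2*I*pi/3))*conj(exp(2*I*pi/3)) + 1*(-1)*conj(1) + 1*(exp(2*I*pi/3))*conj(exp(-2*I*pi/3)) + 1*(exp(I*pi/3))*conj(exp(2*I*pi/3))]
      = (1/6)[(1) + (exp(I*pi/3)) + (exp(2*I*pi/3)) + (-1) + (exp(-2*I*pi/3)) + (exp(-I*pi/3))] = 0/6 = 0
  <chi_0*chi_5, chi_5> = (1/6)[1*(1)*conj(1) + 1*(exp(-I*pi/3))*conj(exp(-I*pi/3)) + 1*(exp(-2*I*pi/3))*conj(exp(-2*I*pi/3)) + 1*(-1)*conj(-1) + 1*(exp(2*I*pi/3))*conj(exp(2*I*pi/3)) + 1*(exp(I*pi/3))*conj(exp(I*pi/3))]
      = (1/6)[(1) + (1) + (1) + (1) + (1) + (1)] = 6/6 = 1
(Exp terms are combined using exp(i*s)*conj(exp(i*t)) = exp(i*(s-t)), and sums of them are collapsed using the identity that for every m > 1 the m distinct m-th roots of unity sum to 0, e.g. 1 + exp(2*I*pi/3) + exp(-2*I*pi/3) = 0.)
Hence the multiplicities are chi_5: 1. Dimension check: dim(chi_0)*dim(chi_5) = 1*1 = 1 and sum (mult * dim) = 1*1 = 1.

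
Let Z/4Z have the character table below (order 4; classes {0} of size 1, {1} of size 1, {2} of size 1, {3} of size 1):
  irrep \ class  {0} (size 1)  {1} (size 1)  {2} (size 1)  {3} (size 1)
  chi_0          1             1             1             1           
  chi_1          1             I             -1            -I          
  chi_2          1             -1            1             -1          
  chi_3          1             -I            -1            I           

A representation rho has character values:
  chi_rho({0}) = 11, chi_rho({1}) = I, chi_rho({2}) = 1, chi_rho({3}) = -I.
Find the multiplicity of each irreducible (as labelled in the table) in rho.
Multiplicities: chi_0: 3, chi_1: 3, chi_2: 3, chi_3: 2.

Solution. Use <chi_rho, chi> = (1/|G|) sum_C |C| * chi_rho(C) * conj(chi(C)) with |G| = 4 for each irreducible chi in the table:
  <chi_rho, chi_0> = (1/4)[1*(11)*conj(1) + 1*(I)*conj(1) + 1*(1)*conj(1) + 1*(-I)*conj(1)]
      = (1/4)[(11) + (I) + (1) + (-I)] = 12/4 = 3
  <chi_rho, chi_1> = (1/4)[1*(11)*conj(1) + 1*(I)*conj(I) + 1*(1)*conj(-1) + 1*(-I)*conj(-I)]
      = (1/4)[(11) + (1) + (-1) + (1)] = 12/4 = 3
  <chi_rho, chi_2> = (1/4)[1*(11)*conj(1) + 1*(I)*conj(-1) + 1*(1)*conj(1) + 1*(-I)*conj(-1)]
      = (1/4)[(11) + (-I) + (1) + (I)] = 12/4 = 3
  <chi_rho, chi_3> = (1/4)[1*(11)*conj(1) + 1*(I)*conj(-I) + 1*(1)*conj(-1) + 1*(-I)*conj(I)]
      = (1/4)[(11) + (-1) + (-1) + (-1)] = 8/4 = 2
(Exp terms are combined using exp(i*s)*conj(exp(i*t)) = exp(i*(s-t)), and sums of them are collapsed using the identity that for every m > 1 the m distinct m-th roots of unity sum to 0, e.g. 1 + exp(2*I*pi/3) + exp(-2*I*pi/3) = 0.)
Dimension check: dim(rho) = sum (mult * dim) = 3*1 + 3*1 + 3*1 + 2*1 = 11 = chi_rho(e) = 11.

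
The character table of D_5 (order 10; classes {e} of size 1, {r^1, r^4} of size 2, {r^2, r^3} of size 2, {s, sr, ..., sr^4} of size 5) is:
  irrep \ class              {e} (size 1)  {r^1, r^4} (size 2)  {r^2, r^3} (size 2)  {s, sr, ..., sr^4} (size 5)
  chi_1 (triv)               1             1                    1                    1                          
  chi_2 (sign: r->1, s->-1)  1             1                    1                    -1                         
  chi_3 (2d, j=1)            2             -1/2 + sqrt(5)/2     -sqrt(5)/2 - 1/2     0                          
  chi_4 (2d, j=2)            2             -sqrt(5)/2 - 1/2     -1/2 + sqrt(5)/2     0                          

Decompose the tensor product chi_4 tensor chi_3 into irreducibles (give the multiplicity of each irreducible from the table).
chi_4 tensor chi_3 = chi_3 + chi_4 (all other irreducibles have multiplicity 0).

Reasoning: The character of a tensor product is the pointwise product (chi_4 * chi_3)(C) = chi_4(C) * chi_3(C):
  {e}: (2)*(2), {r^1, r^4}: (-sqrt(5)/2 - 1/2)*(-1/2 + sqrt(5)/2), {r^2, r^3}: (-1/2 + sqrt(5)/2)*(-sqrt(5)/2 - 1/2), {s, sr, ..., sr^4}: (0)*(0)
so (chi_4 * chi_3) takes values
  {e} -> 4, {r^1, r^4} -> -1, {r^2, r^3} -> -1, {s, sr, ..., sr^4} -> 0.
Now take the inner product of this character with each irreducible chi from the table, <chi_4*chi_3, chi> = (1/10) sum_C |C| (chi_4*chi_3)(C) conj(chi(C)):
  <chi_4*chi_3, chi_1> = (1/10)[1*(4)*conj(1) + 2*(-1)*conj(1) + 2*(-1)*conj(1) + 5*(0)*conj(1)]
      = (1/10)[(4) + (-2) + (-2) + (0)] = 0/10 = 0
  <chi_4*chi_3, chi_2> = (1/10)[1*(4)*conj(1) + 2*(-1)*conj(1) + 2*(-1)*conj(1) + 5*(0)*conj(-1)]
      = (1/10)[(4) + (-2) + (-2) + (0)] = 0/10 = 0
  <chi_4*chi_3, chi_3> = (1/10)[1*(4)*conj(2) + 2*(-1)*conj(-1/2 + sqrt(5)/2) + 2*(-1)*conj(-sqrt(5)/2 - 1/2) + 5*(0)*conj(0)]
      = (1/10)[(8) + (1 - sqrt(5)) + (1 + sqrt(5)) + (0)] = 10/10 = 1
  <chi_4*chi_3, chi_4> = (1/10)[1*(4)*conj(2) + 2*(-1)*conj(-sqrt(5)/2 - 1/2) + 2*(-1)*conj(-1/2 + sqrt(5)/2) + 5*(0)*conj(0)]
      = (1/10)[(8) + (1 + sqrt(5)) + (1 - sqrt(5)) + (0)] = 10/10 = 1
Hence the multiplicities are chi_3: 1, chi_4: 1. Dimension check: dim(chi_4)*dim(chi_3) = 2*2 = 4 and sum (mult * dim) = 1*2 + 1*2 = 4.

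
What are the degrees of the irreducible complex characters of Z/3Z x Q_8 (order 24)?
Dimensions: 1, 1, 1, 1, 1, 1, 1, 1, 1, 1, 1, 1, 2, 2, 2

Details: There are 15 irreducibles (= number of conjugacy classes). Their dimensions d_i satisfy sum d_i^2 = |G| = 24: 1 + 1 + 1 + 1 + 1 + 1 + 1 + 1 + 1 + 1 + 1 + 1 + 4 + 4 + 4 = 24. (For the product with Z/3Z: each of the 3 1-dim characters of Z/3Z tensors with each irrep of Q_8, giving 3 copies of each Q_8-dimension.)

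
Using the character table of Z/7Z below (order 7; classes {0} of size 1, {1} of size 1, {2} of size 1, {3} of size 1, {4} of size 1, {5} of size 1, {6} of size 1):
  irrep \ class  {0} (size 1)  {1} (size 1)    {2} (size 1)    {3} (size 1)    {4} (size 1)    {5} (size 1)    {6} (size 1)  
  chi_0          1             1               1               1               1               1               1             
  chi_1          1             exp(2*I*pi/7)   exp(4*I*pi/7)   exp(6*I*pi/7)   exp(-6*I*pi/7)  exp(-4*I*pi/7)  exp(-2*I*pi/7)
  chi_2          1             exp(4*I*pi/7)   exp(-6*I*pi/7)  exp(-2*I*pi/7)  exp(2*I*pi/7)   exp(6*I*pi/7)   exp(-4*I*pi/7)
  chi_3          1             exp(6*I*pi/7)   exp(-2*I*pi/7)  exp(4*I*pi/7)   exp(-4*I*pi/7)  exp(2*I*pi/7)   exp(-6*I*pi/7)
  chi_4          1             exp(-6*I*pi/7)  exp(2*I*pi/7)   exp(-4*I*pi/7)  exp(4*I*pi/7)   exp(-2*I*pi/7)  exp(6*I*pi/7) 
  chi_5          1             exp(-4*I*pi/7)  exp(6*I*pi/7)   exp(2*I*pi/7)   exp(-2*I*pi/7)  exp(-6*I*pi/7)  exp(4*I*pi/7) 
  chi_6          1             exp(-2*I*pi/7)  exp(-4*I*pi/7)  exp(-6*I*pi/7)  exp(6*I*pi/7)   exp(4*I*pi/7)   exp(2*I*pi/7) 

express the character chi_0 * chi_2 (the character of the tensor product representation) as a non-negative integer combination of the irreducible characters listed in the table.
chi_0 tensor chi_2 = chi_2 (all other irreducibles have multiplicity 0).

Argument: The character of a tensor product is the pointwise product (chi_0 * chi_2)(C) = chi_0(C) * chi_2(C):
  {0}: (1)*(1), {1}: (1)*(exp(4*I*pi/7)), {2}: (1)*(exp(-6*I*pi/7)), {3}: (1)*(exp(-2*I*pi/7)), {4}: (1)*(exp(2*I*pi/7)), {5}: (1)*(exp(6*I*pi/7)), {6}: (1)*(exp(-4*I*pi/7))
so (chi_0 * chi_2) takes values
  {0} -> 1, {1} -> exp(4*I*pi/7), {2} -> exp(-6*I*pi/7), {3} -> exp(-2*I*pi/7), {4} -> exp(2*I*pi/7), {5} -> exp(6*I*pi/7), {6} -> exp(-4*I*pi/7).
Now take the inner product of this character with each irreducible chi from the table, <chi_0*chi_2, chi> = (1/7) sum_C |C| (chi_0*chi_2)(C) conj(chi(C)):
  <chi_0*chi_2, chi_0> = (1/7)[1*(1)*conj(1) + 1*(exp(4*I*pi/7))*conj(1) + 1*(exp(-6*I*pi/7))*conj(1) + 1*(exp(-2*I*pi/7))*conj(1) + 1*(exp(2*I*pi/7))*conj(1) + 1*(exp(6*I*pi/7))*conj(1) + 1*(exp(-4*I*pi/7))*conj(1)]
      = (1/7)[(1) + (exp(4*I*pi/7)) + (exp(-6*I*pi/7)) + (exp(-2*I*pi/7)) + (exp(2*I*pi/7)) + (exp(6*I*pi/7)) + (exp(-4*I*pi/7))] = 0/7 = 0
  <chi_0*chi_2, chi_1> = (1/7)[1*(1)*conj(1) + 1*(exp(4*I*pi/7))*conj(exp(2*I*pi/7)) + 1*(exp(-6*I*pi/7))*conj(exp(4*I*pi/7)) + 1*(exp(-2*I*pi/7))*conj(exp(6*I*pi/7)) + 1*(exp(2*I*pi/7))*conj(exp(-6*I*pi/7)) + 1*(exp(6*I*pi/7))*conj(exp(-4*I*pi/7)) + 1*(exp(-4*I*pi/7))*conj(exp(-2*I*pi/7))]
      = (1/7)[(1) + (exp(2*I*pi/7)) + (exp(4*I*pi/7)) + (exp(6*I*pi/7)) + (exp(-6*I*pi/7)) + (exp(-4*I*pi/7)) + (exp(-2*I*pi/7))] = 0/7 = 0
  <chi_0*chi_2, chi_2> = (1/7)[1*(1)*conj(1) + 1*(exp(4*I*pi/7))*conj(exp(4*I*pi/7)) + 1*(exp(-6*I*pi/7))*conj(exp(-6*I*pi/7)) + 1*(exp(-2*I*pi/7))*conj(exp(-2*I*pi/7)) + 1*(exp(2*I*pi/7))*conj(exp(2*I*pi/7)) + 1*(exp(6*I*pi/7))*conj(exp(6*I*pi/7)) + 1*(exp(-4*I*pi/7))*conj(exp(-4*I*pi/7))]
      = (1/7)[(1) + (1) + (1) + (1) + (1) + (1) + (1)] = 7/7 = 1
  <chi_0*chi_2, chi_3> = (1/7)[1*(1)*conj(1) + 1*(exp(4*I*pi/7))*conj(exp(6*I*pi/7)) + 1*(exp(-6*I*pi/7))*conj(exp(-2*I*pi/7)) + 1*(exp(-2*I*pi/7))*conj(exp(4*I*pi/7)) + 1*(exp(2*I*pi/7))*conj(exp(-4*I*pi/7)) + 1*(exp(6*I*pi/7))*conj(exp(2*I*pi/7)) + 1*(exp(-4*I*pi/7))*conj(exp(-6*I*pi/7))]
      = (1/7)[(1) + (exp(-2*I*pi/7)) + (exp(-4*I*pi/7)) + (exp(-6*I*pi/7)) + (exp(6*I*pi/7)) + (exp(4*I*pi/7)) + (exp(2*I*pi/7))] = 0/7 = 0
  <chi_0*chi_2, chi_4> = (1/7)[1*(1)*conj(1) + 1*(exp(4*I*pi/7))*conj(exp(-6*I*pi/7)) + 1*(exp(-6*I*pi/7))*conj(exp(2*I*pi/7)) + 1*(exp(-2*I*pi/7))*conj(exp(-4*I*pi/7)) + 1*(exp(2*I*pi/7))*conj(exp(4*I*pi/7)) + 1*(exp(6*I*pi/7))*conj(exp(-2*I*pi/7)) + 1*(exp(-4*I*pi/7))*conj(exp(6*I*pi/7))]
      = (1/7)[(1) + (exp(-4*I*pi/7)) + (exp(6*I*pi/7)) + (exp(2*I*pi/7)) + (exp(-2*I*pi/7)) + (exp(-6*I*pi/7)) + (exp(4*I*pi/7))] = 0/7 = 0
  <chi_0*chi_2, chi_5> = (1/7)[1*(1)*conj(1) + 1*(exp(4*I*pi/7))*conj(exp(-4*I*pi/7)) + 1*(exp(-6*I*pi/7))*conj(exp(6*I*pi/7)) + 1*(exp(-2*I*pi/7))*conj(exp(2*I*pi/7)) + 1*(exp(2*I*pi/7))*conj(exp(-2*I*pi/7)) + 1*(exp(6*I*pi/7))*conj(exp(-6*I*pi/7)) + 1*(exp(-4*I*pi/7))*conj(exp(4*I*pi/7))]
      = (1/7)[(1) + (exp(-6*I*pi/7)) + (exp(2*I*pi/7)) + (exp(-4*I*pi/7)) + (exp(4*I*pi/7)) + (exp(-2*I*pi/7)) + (exp(6*I*pi/7))] = 0/7 = 0
  <chi_0*chi_2, chi_6> = (1/7)[1*(1)*conj(1) + 1*(exp(4*I*pi/7))*conj(exp(-2*I*pi/7)) + 1*(exp(-6*I*pi/7))*conj(exp(-4*I*pi/7)) + 1*(exp(-2*I*pi/7))*conj(exp(-6*I*pi/7)) + 1*(exp(2*I*pi/7))*conj(exp(6*I*pi/7)) + 1*(exp(6*I*pi/7))*conj(exp(4*I*pi/7)) + 1*(exp(-4*I*pi/7))*conj(exp(2*I*pi/7))]
      = (1/7)[(1) + (exp(6*I*pi/7)) + (exp(-2*I*pi/7)) + (exp(4*I*pi/7)) + (exp(-4*I*pi/7)) + (exp(2*I*pi/7)) + (exp(-6*I*pi/7))] = 0/7 = 0
(Exp terms are combined using exp(i*s)*conj(exp(i*t)) = exp(i*(s-t)), and sums of them are collapsed using the identity that for every m > 1 the m distinct m-th roots of unity sum to 0, e.g. 1 + exp(2*I*pi/3) + exp(-2*I*pi/3) = 0.)
Hence the multiplicities are chi_2: 1. Dimension check: dim(chi_0)*dim(chi_2) = 1*1 = 1 and sum (mult * dim) = 1*1 = 1.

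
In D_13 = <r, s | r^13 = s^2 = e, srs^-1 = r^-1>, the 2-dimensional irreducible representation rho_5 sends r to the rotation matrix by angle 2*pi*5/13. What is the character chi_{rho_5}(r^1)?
chi_{rho_5}(r^1) = 2*cos(2*pi*5*1/13) = -2*cos(3*pi/13)

Proof sketch: rho_5(r^1) is rotation by angle 2*pi*5*1/13, whose trace is 2*cos(2*pi*5*1/13) = -2*cos(3*pi/13).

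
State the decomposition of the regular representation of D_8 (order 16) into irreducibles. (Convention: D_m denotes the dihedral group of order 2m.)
Each irreducible V_i of dimension d_i appears with multiplicity d_i, i.e. rho_reg = (direct sum over all irreducibles V_i) d_i V_i. The irreducible dimensions for D_8 are 1, 1, 1, 1, 2, 2, 2: 4 irreducibles of dimension 1, each with multiplicity 1; 3 irreducibles of dimension 2, each with multiplicity 2. Total dimension 4*1*1 + 3*2*2 = 16 = |G|.

Explanation: General theorem: in the regular representation of a finite group G, each irreducible appears with multiplicity equal to its dimension. Check: dim(rho_reg) = sum d_i^2 = 1 + 1 + 1 + 1 + 4 + 4 + 4 = 16 = |G|.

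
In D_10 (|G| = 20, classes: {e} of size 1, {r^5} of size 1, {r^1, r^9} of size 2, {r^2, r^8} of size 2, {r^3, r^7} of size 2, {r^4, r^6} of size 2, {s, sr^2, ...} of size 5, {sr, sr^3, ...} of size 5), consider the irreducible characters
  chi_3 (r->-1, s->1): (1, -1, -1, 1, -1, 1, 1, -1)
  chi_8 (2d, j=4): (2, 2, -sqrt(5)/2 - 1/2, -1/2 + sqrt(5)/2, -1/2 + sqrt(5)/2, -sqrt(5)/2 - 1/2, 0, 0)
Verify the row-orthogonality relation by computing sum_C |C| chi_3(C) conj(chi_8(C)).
Sum = 0; so <chi_3, chi_8> = 0 (distinct irreducibles are orthogonal).

Working: Compute term by term over conjugacy classes (|C| * chi_3(C) * conj(chi_8(C))):
  1*(1)*conj(2) + 1*(-1)*conj(2) + 2*(-1)*conj(-sqrt(5)/2 - 1/2) + 2*(1)*conj(-1/2 + sqrt(5)/2) + 2*(-1)*conj(-1/2 + sqrt(5)/2) + 2*(1)*conj(-sqrt(5)/2 - 1/2) + 5*(1)*conj(0) + 5*(-1)*conj(0)
  = (2) + (-2) + (1 + sqrt(5)) + (-1 + sqrt(5)) + (1 - sqrt(5)) + (-sqrt(5) - 1) + (0) + (0)
  = 0.
Dividing by |G| = 20 gives 0/20 = 0, matching the row-orthogonality relation <chi_3, chi_8> = [chi_3 = chi_8].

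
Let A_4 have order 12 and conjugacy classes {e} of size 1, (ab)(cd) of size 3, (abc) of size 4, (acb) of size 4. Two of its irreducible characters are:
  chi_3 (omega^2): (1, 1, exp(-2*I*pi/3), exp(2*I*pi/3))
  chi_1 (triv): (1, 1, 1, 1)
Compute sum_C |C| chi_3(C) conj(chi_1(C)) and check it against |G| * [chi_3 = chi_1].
Sum = 0; so <chi_3, chi_1> = 0 (distinct irreducibles are orthogonal).

Why: Compute term by term over conjugacy classes (|C| * chi_3(C) * conj(chi_1(C))):
  1*(1)*conj(1) + 3*(1)*conj(1) + 4*(exp(-2*I*pi/3))*conj(1) + 4*(exp(2*I*pi/3))*conj(1)
  = (1) + (3) + (4*exp(-2*I*pi/3)) + (4*exp(2*I*pi/3))
  = 0.
(Exp terms are combined using exp(i*s)*conj(exp(i*t)) = exp(i*(s-t)), and sums of them are collapsed using the identity that for every m > 1 the m distinct m-th roots of unity sum to 0, e.g. 1 + exp(2*I*pi/3) + exp(-2*I*pi/3) = 0.)
Dividing by |G| = 12 gives 0/12 = 0, matching the row-orthogonality relation <chi_3, chi_1> = [chi_3 = chi_1].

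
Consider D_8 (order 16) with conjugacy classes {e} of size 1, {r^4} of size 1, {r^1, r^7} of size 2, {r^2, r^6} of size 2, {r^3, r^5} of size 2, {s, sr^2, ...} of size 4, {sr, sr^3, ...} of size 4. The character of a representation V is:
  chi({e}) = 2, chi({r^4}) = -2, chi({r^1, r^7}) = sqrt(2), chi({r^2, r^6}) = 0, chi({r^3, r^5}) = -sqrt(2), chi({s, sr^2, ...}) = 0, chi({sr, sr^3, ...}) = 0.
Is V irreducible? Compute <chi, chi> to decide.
Irreducible: <chi, chi> = 1.

Details: <chi, chi> = (1/|G|) sum_C |C| * |chi(C)|^2 = (1/16)[1*|2|^2 + 1*|-2|^2 + 2*|sqrt(2)|^2 + 2*|0|^2 + 2*|-sqrt(2)|^2 + 4*|0|^2 + 4*|0|^2]
  = (1/16)[(4) + (4) + (4) + (0) + (4) + (0) + (0)] = 16/16 = 1.
A character is irreducible iff <chi, chi> = 1, so this representation is irreducible.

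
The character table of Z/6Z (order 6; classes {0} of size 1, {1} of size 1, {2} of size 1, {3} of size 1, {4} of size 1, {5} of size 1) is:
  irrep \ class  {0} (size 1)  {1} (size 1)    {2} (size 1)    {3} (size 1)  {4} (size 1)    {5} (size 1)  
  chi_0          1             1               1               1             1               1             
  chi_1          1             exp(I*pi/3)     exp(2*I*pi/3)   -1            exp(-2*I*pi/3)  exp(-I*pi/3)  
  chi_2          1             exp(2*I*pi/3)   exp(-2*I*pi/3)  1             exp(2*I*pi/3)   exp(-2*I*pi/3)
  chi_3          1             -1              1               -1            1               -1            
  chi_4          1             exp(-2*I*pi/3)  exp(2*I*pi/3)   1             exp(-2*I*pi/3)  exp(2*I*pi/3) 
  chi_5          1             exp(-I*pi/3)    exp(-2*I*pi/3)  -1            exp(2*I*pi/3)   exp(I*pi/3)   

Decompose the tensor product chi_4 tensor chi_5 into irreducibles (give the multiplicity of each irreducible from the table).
chi_4 tensor chi_5 = chi_3 (all other irreducibles have multiplicity 0).

Proof sketch: The character of a tensor product is the pointwise product (chi_4 * chi_5)(C) = chi_4(C) * chi_5(C):
  {0}: (1)*(1), {1}: (exp(-2*I*pi/3))*(exp(-I*pi/3)), {2}: (exp(2*I*pi/3))*(exp(-2*I*pi/3)), {3}: (1)*(-1), {4}: (exp(-2*I*pi/3))*(exp(2*I*pi/3)), {5}: (exp(2*I*pi/3))*(exp(I*pi/3))
so (chi_4 * chi_5) takes values
  {0} -> 1, {1} -> -1, {2} -> 1, {3} -> -1, {4} -> 1, {5} -> -1.
Now take the inner product of this character with each irreducible chi from the table, <chi_4*chi_5, chi> = (1/6) sum_C |C| (chi_4*chi_5)(C) conj(chi(C)):
  <chi_4*chi_5, chi_0> = (1/6)[1*(1)*conj(1) + 1*(-1)*conj(1) + 1*(1)*conj(1) + 1*(-1)*conj(1) + 1*(1)*conj(1) + 1*(-1)*conj(1)]
      = (1/6)[(1) + (-1) + (1) + (-1) + (1) + (-1)] = 0/6 = 0
  <chi_4*chi_5, chi_1> = (1/6)[1*(1)*conj(1) + 1*(-1)*conj(exp(I*pi/3)) + 1*(1)*conj(exp(2*I*pi/3)) + 1*(-1)*conj(-1) + 1*(1)*conj(exp(-2*I*pi/3)) + 1*(-1)*conj(exp(-I*pi/3))]
      = (1/6)[(1) + (-exp(-I*pi/3)) + (exp(-2*I*pi/3)) + (1) + (exp(2*I*pi/3)) + (-exp(I*pi/3))] = 0/6 = 0
  <chi_4*chi_5, chi_2> = (1/6)[1*(1)*conj(1) + 1*(-1)*conj(exp(2*I*pi/3)) + 1*(1)*conj(exp(-2*I*pi/3)) + 1*(-1)*conj(1) + 1*(1)*conj(exp(2*I*pi/3)) + 1*(-1)*conj(exp(-2*I*pi/3))]
      = (1/6)[(1) + (-exp(-2*I*pi/3)) + (exp(2*I*pi/3)) + (-1) + (exp(-2*I*pi/3)) + (-exp(2*I*pi/3))] = 0/6 = 0
  <chi_4*chi_5, chi_3> = (1/6)[1*(1)*conj(1) + 1*(-1)*conj(-1) + 1*(1)*conj(1) + 1*(-1)*conj(-1) + 1*(1)*conj(1) + 1*(-1)*conj(-1)]
      = (1/6)[(1) + (1) + (1) + (1) + (1) + (1)] = 6/6 = 1
  <chi_4*chi_5, chi_4> = (1/6)[1*(1)*conj(1) + 1*(-1)*conj(exp(-2*I*pi/3)) + 1*(1)*conj(exp(2*I*pi/3)) + 1*(-1)*conj(1) + 1*(1)*conj(exp(-2*I*pi/3)) + 1*(-1)*conj(exp(2*I*pi/3))]
      = (1/6)[(1) + (-exp(2*I*pi/3)) + (exp(-2*I*pi/3)) + (-1) + (exp(2*I*pi/3)) + (-exp(-2*I*pi/3))] = 0/6 = 0
  <chi_4*chi_5, chi_5> = (1/6)[1*(1)*conj(1) + 1*(-1)*conj(exp(-I*pi/3)) + 1*(1)*conj(exp(-2*I*pi/3)) + 1*(-1)*conj(-1) + 1*(1)*conj(exp(2*I*pi/3)) + 1*(-1)*conj(exp(I*pi/3))]
      = (1/6)[(1) + (-exp(I*pi/3)) + (exp(2*I*pi/3)) + (1) + (exp(-2*I*pi/3)) + (-exp(-I*pi/3))] = 0/6 = 0
(Exp terms are combined using exp(i*s)*conj(exp(i*t)) = exp(i*(s-t)), and sums of them are collapsed using the identity that for every m > 1 the m distinct m-th roots of unity sum to 0, e.g. 1 + exp(2*I*pi/3) + exp(-2*I*pi/3) = 0.)
Hence the multiplicities are chi_3: 1. Dimension check: dim(chi_4)*dim(chi_5) = 1*1 = 1 and sum (mult * dim) = 1*1 = 1.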